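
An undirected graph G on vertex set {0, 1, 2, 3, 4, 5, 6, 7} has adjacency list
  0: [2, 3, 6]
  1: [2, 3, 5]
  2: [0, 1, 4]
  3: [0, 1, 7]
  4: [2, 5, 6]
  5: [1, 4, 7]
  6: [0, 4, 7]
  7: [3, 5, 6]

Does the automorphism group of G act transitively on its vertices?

G is 3-regular and bipartite on 2^3 = 8 vertices with girth 4; it is the hypercube graph Q_3. The symmetry group of the 3-cube is the hyperoctahedral group B_3 = Z_2 ≀ S_3, of order 2^3·3! = 48. Under this action every vertex can be carried to every other, so G is vertex-transitive.

Yes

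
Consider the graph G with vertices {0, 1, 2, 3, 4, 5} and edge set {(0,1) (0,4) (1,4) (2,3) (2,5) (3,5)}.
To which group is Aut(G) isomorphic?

G has two connected components, {0, 1, 4} and {2, 3, 5}; each is 2-regular, so G = C_3 ⊔ C_3. With two isomorphic components, Aut(G) = Aut(C_3) ≀ S_2 = (D_3 × D_3) ⋊ Z_2: permute each cycle by D_3, then optionally swap the two cycles. Order 2·(2·3)² = 72.

D_3 ≀ Z_2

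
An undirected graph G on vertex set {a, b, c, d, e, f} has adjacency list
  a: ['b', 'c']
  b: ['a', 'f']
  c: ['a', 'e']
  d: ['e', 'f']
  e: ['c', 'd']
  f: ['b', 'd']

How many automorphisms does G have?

12

G is 2-regular and connected on 6 vertices, i.e. the cycle C_6. C_6 has 6 rotations and 6 reflections, so Aut(C_6) ≅ D_6 of order 12.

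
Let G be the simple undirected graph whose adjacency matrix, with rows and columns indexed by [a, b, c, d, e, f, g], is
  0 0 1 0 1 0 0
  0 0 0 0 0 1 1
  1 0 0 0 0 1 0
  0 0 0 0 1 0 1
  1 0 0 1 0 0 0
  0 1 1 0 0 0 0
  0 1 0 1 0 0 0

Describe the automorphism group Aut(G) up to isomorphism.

D_7

G is 2-regular and connected on 7 vertices, i.e. the cycle C_7. The automorphisms of the 7-cycle are exactly the symmetries of a regular 7-gon: the dihedral group D_7, |D_7| = 14.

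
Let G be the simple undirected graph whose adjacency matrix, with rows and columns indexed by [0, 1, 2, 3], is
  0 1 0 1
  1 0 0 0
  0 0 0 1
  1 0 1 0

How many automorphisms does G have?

The degree sequence is [2, 1, 1, 2]; the two degree-1 vertices 1 and 2 are the ends of a path, so G = P_4. The only nontrivial automorphism of a path is the end-to-end reflection, so Aut(G) ≅ Z_2.

2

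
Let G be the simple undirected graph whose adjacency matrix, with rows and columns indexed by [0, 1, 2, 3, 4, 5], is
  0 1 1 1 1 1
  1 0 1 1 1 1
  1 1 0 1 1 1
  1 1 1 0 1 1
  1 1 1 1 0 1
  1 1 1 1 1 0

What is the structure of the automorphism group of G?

the symmetric group on 6 letters

Every vertex has degree 5, so G is the complete graph K_6. Any permutation of the 6 vertices preserves K_6, so Aut(K_6) = S_6 of order 6! = 720.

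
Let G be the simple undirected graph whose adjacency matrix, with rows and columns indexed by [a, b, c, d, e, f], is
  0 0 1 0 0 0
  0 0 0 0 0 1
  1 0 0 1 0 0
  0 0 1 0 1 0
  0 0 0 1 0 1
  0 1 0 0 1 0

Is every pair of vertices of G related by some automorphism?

Automorphisms preserve degree, but G has vertices of degree 1 and vertices of degree 2; no automorphism maps one to the other, so G is not vertex-transitive.

No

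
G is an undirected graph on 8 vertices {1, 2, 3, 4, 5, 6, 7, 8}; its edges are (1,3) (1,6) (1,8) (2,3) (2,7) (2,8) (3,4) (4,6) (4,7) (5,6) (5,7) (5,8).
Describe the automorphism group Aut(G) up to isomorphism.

Z_2^3 ⋊ S_3

G is 3-regular and bipartite on 2^3 = 8 vertices with girth 4; it is the hypercube graph Q_3. The symmetry group of the 3-cube is the hyperoctahedral group B_3 = Z_2 ≀ S_3, of order 2^3·3! = 48.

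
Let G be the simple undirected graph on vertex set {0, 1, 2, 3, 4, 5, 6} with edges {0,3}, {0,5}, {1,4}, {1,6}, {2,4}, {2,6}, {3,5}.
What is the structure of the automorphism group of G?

G has two connected components, {1, 2, 4, 6} and {0, 3, 5}; each is 2-regular, so G = C_4 ⊔ C_3. The components are non-isomorphic (different sizes), so Aut(G) = Aut(C_4) × Aut(C_3) = D_4 × D_3 of order 8·6 = 48.

D_4 × D_3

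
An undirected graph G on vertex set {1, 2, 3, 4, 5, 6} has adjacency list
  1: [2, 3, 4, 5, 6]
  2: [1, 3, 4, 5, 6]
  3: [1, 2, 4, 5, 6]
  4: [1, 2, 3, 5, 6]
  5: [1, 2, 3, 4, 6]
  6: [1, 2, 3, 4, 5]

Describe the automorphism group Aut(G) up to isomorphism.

S_6

Every vertex has degree 5, so G is the complete graph K_6. Every bijection on the vertex set is an automorphism of K_6; hence Aut(K_6) ≅ S_6, order 720.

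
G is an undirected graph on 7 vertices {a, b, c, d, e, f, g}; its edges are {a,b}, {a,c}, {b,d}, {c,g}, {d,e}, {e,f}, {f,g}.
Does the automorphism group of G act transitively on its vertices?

Yes

G is 2-regular and connected on 7 vertices, i.e. the cycle C_7. The automorphisms of the 7-cycle are exactly the symmetries of a regular 7-gon: the dihedral group D_7, |D_7| = 14. This group acts transitively on the 7 vertices.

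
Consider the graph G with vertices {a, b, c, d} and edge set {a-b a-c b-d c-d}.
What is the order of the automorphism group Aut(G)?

Every vertex has degree 2 and the graph is connected, so G is the 4-cycle C_4. The automorphisms of the 4-cycle are exactly the symmetries of a regular 4-gon: the dihedral group D_4, |D_4| = 8.

8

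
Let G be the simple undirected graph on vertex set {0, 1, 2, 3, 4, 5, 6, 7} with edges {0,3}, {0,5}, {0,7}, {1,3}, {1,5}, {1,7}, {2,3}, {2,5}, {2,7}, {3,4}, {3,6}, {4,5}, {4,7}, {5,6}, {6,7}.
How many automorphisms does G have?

720

The vertices split by degree into {3, 5, 7} (degree 5) and {0, 1, 2, 4, 6} (degree 3); every edge runs between the two parts, so G is the complete bipartite graph K_{3,5}. The parts have unequal sizes, so no automorphism swaps them; each part is permuted independently, giving S_5 × S_3 of order 5!·3! = 720.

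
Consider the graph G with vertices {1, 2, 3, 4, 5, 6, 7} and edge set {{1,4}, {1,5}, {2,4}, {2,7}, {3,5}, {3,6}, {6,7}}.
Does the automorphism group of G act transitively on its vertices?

Yes

Every vertex has degree 2 and the graph is connected, so G is the 7-cycle C_7. C_7 has 7 rotations and 7 reflections, so Aut(C_7) ≅ D_7 of order 14. This group acts transitively on the 7 vertices.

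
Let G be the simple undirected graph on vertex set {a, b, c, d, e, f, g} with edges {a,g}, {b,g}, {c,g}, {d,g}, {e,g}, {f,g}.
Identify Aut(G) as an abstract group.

Vertex g has degree 6 and every other vertex has degree 1, so G is the star K_{1,6} with centre g. Any automorphism fixes the centre and permutes the 6 leaves freely, so Aut(G) ≅ S_6 of order 6! = 720.

S_6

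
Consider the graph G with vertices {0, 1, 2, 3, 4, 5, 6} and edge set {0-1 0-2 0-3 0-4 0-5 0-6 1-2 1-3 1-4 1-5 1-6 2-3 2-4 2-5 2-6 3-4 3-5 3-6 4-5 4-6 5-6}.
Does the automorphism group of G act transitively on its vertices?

Yes

Every vertex has degree 6, so G is the complete graph K_7. Any permutation of the 7 vertices preserves K_7, so Aut(K_7) = S_7 of order 7! = 5040. This group acts transitively on the 7 vertices.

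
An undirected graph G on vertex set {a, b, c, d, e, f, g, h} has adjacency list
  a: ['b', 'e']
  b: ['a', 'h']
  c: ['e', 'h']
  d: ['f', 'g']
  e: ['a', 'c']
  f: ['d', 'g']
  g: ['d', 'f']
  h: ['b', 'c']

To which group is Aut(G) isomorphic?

G has two connected components, {a, b, c, e, h} and {d, f, g}; each is 2-regular, so G = C_5 ⊔ C_3. No automorphism exchanges components of different sizes, hence Aut(G) is the direct product D_5 × D_3, order 60.

D_5 × D_3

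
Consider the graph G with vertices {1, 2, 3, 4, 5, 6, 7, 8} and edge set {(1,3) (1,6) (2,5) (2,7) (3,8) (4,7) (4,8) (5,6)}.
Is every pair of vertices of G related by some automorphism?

Yes

G is 2-regular and connected on 8 vertices, i.e. the cycle C_8. The automorphisms of the 8-cycle are exactly the symmetries of a regular 8-gon: the dihedral group D_8, |D_8| = 16. Under this action every vertex can be carried to every other, so G is vertex-transitive.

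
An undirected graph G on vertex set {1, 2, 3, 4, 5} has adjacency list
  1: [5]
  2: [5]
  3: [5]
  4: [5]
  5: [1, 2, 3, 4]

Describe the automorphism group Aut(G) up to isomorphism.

Vertex 5 has degree 4 and every other vertex has degree 1, so G is the star K_{1,4} with centre 5. Any automorphism fixes the centre and permutes the 4 leaves freely, so Aut(G) ≅ S_4 of order 4! = 24.

the symmetric group on 4 letters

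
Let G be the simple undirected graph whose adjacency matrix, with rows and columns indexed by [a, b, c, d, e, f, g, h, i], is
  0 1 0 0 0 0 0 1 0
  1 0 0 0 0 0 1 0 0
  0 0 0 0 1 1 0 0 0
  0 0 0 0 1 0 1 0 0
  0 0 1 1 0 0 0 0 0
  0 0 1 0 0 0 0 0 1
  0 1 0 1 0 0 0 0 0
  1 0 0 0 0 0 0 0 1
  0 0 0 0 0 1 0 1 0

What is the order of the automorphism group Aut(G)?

G is 2-regular and connected on 9 vertices, i.e. the cycle C_9. C_9 has 9 rotations and 9 reflections, so Aut(C_9) ≅ D_9 of order 18.

18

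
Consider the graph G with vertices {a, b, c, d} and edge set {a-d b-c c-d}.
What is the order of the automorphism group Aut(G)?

2

The degree sequence is [1, 1, 2, 2]; the two degree-1 vertices a and b are the ends of a path, so G = P_4. The only nontrivial automorphism of a path is the end-to-end reflection, so Aut(G) ≅ Z_2.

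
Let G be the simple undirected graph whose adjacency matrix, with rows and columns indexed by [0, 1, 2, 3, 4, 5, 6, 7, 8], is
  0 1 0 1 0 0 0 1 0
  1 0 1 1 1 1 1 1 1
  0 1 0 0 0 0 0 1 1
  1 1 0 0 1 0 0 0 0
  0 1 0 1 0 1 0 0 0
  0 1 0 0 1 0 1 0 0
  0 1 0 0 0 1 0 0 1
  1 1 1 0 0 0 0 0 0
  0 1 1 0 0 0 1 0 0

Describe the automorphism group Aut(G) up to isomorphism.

D_8

Vertex 1 is the unique vertex of degree 8; the remaining 8 vertices each have degree 3 and induce a cycle, so G is the wheel on 9 vertices with hub 1. Every automorphism fixes the hub and acts on the rim 8-cycle, so Aut(G) ≅ Aut(C_8) = D_8 of order 16.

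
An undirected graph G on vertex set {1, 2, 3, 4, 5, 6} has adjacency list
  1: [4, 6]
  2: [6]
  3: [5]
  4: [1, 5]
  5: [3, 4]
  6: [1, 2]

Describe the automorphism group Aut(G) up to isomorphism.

The degree sequence is [2, 1, 1, 2, 2, 2]; the two degree-1 vertices 2 and 3 are the ends of a path, so G = P_6. The only nontrivial automorphism of a path is the end-to-end reflection, so Aut(G) ≅ Z_2.

C_2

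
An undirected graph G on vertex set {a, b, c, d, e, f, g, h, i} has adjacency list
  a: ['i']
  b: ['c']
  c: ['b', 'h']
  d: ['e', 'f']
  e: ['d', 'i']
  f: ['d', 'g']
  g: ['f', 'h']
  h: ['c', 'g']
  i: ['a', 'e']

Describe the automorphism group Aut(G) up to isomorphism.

Z_2

The degree sequence is [1, 1, 2, 2, 2, 2, 2, 2, 2]; the two degree-1 vertices a and b are the ends of a path, so G = P_9. The only nontrivial automorphism of a path is the end-to-end reflection, so Aut(G) ≅ Z_2.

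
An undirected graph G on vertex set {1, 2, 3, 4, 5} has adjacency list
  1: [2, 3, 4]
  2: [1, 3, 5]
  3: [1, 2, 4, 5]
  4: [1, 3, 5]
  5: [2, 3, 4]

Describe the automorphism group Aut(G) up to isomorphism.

Vertex 3 is the unique vertex of degree 4; the remaining 4 vertices each have degree 3 and induce a cycle, so G is the wheel on 5 vertices with hub 3. With the hub fixed, the remaining symmetry is that of the rim cycle C_4, giving the dihedral group D_4.

D_4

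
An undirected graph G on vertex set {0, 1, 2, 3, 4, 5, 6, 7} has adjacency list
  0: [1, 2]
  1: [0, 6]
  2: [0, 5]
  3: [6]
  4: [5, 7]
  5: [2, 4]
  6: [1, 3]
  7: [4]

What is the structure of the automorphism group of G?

The degree sequence is [2, 2, 2, 1, 2, 2, 2, 1]; the two degree-1 vertices 3 and 7 are the ends of a path, so G = P_8. A path has exactly one nontrivial symmetry — reversal — giving Aut(G) of order 2.

the cyclic group of order 2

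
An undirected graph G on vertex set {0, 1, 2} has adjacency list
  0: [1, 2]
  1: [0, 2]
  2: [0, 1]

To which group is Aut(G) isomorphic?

the symmetric group on 3 letters

All 3 vertices are pairwise adjacent: G = K_3. Any permutation of the 3 vertices preserves K_3, so Aut(K_3) = S_3 of order 3! = 6.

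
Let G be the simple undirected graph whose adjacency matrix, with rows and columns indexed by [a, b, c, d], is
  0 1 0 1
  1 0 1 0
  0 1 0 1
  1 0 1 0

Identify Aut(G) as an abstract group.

D_4

G is 2-regular and connected on 4 vertices, i.e. the cycle C_4. C_4 has 4 rotations and 4 reflections, so Aut(C_4) ≅ D_4 of order 8.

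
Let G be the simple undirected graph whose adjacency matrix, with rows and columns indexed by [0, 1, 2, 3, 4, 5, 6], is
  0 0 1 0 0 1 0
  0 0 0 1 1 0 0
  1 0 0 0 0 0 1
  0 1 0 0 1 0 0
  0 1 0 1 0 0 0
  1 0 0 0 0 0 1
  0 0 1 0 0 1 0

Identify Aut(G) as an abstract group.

D_3 × D_4

G has two connected components, {0, 2, 5, 6} and {1, 3, 4}; each is 2-regular, so G = C_4 ⊔ C_3. The components are non-isomorphic (different sizes), so Aut(G) = Aut(C_3) × Aut(C_4) = D_3 × D_4 of order 6·8 = 48.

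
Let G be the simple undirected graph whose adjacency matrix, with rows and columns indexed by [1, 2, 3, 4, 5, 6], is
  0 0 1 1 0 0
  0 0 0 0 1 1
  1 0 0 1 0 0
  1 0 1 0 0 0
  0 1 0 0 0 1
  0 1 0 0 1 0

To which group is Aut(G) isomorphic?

(D_3 × D_3) ⋊ Z_2

G has two connected components, {1, 3, 4} and {2, 5, 6}; each is 2-regular, so G = C_3 ⊔ C_3. Aut of a disjoint union of two copies of C_3 is the wreath product D_3 ≀ Z_2, of order 2·6² = 72.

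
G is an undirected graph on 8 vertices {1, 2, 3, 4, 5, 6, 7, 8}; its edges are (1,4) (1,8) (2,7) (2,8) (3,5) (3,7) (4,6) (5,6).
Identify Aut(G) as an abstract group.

G is 2-regular and connected on 8 vertices, i.e. the cycle C_8. The automorphisms of the 8-cycle are exactly the symmetries of a regular 8-gon: the dihedral group D_8, |D_8| = 16.

the dihedral group of order 16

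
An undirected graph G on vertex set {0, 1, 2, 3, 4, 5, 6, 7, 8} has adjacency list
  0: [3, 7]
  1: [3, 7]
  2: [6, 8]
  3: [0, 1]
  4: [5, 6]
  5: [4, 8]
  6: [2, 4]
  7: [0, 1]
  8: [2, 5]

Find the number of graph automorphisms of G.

80

G has two connected components, {2, 4, 5, 6, 8} and {0, 1, 3, 7}; each is 2-regular, so G = C_5 ⊔ C_4. No automorphism exchanges components of different sizes, hence Aut(G) is the direct product D_4 × D_5, order 80.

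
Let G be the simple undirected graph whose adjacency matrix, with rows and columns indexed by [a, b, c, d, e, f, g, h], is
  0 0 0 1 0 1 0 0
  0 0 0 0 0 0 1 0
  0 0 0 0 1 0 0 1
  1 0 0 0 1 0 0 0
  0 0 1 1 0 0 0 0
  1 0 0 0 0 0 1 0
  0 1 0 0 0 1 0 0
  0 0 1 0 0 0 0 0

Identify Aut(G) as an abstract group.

The degree sequence is [2, 1, 2, 2, 2, 2, 2, 1]; the two degree-1 vertices b and h are the ends of a path, so G = P_8. The only nontrivial automorphism of a path is the end-to-end reflection, so Aut(G) ≅ Z_2.

Z_2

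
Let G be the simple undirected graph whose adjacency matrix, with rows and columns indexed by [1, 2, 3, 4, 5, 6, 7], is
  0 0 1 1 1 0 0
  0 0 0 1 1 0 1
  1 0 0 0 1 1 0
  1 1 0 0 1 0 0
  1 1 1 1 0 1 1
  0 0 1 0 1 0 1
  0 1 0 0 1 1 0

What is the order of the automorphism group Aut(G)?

12

Vertex 5 is the unique vertex of degree 6; the remaining 6 vertices each have degree 3 and induce a cycle, so G is the wheel on 7 vertices with hub 5. With the hub fixed, the remaining symmetry is that of the rim cycle C_6, giving the dihedral group D_6.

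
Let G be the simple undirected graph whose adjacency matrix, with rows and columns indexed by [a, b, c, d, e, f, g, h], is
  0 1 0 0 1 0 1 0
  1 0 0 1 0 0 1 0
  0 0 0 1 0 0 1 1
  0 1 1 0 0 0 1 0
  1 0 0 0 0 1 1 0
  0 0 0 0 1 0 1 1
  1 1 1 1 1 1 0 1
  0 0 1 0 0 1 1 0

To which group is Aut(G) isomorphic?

Vertex g is the unique vertex of degree 7; the remaining 7 vertices each have degree 3 and induce a cycle, so G is the wheel on 8 vertices with hub g. Every automorphism fixes the hub and acts on the rim 7-cycle, so Aut(G) ≅ Aut(C_7) = D_7 of order 14.

the dihedral group of order 14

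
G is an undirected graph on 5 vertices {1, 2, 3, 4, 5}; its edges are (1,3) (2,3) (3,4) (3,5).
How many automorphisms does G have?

Vertex 3 has degree 4 and every other vertex has degree 1, so G is the star K_{1,4} with centre 3. Any automorphism fixes the centre and permutes the 4 leaves freely, so Aut(G) ≅ S_4 of order 4! = 24.

24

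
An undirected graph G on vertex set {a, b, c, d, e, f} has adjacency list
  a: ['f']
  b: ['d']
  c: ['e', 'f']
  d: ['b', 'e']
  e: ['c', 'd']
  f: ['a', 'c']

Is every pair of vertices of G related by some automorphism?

No

Automorphisms preserve degree, but G has vertices of degree 1 and vertices of degree 2; no automorphism maps one to the other, so G is not vertex-transitive.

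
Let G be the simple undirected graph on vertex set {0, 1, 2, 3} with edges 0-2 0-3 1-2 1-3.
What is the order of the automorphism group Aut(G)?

8

G is 2-regular and bipartite with parts {0, 1} and {2, 3} (each part is independent and every cross-pair is an edge), so G = K_{2,2}. Aut(K_{2,2}) is the wreath product S_2 ≀ Z_2: permute within each part, then optionally swap the parts; |Aut| = 2·(2!)² = 8.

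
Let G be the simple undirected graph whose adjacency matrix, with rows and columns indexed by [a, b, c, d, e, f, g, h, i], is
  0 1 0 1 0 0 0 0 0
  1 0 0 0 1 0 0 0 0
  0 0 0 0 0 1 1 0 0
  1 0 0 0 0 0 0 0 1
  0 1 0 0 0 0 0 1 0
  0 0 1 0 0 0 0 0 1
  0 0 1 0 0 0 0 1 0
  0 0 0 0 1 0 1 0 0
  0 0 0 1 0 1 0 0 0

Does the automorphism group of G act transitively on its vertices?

Yes

Every vertex has degree 2 and the graph is connected, so G is the 9-cycle C_9. The automorphisms of the 9-cycle are exactly the symmetries of a regular 9-gon: the dihedral group D_9, |D_9| = 18. This group acts transitively on the 9 vertices.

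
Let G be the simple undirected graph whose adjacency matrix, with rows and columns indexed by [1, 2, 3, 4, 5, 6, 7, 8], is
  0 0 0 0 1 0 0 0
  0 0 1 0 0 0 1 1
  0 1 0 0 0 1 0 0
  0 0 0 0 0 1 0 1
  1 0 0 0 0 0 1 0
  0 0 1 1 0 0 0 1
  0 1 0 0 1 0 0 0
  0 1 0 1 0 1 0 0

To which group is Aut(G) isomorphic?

The degree sequence is [1, 3, 2, 2, 2, 3, 2, 3]. Checking the degree-preserving permutations of the vertex set shows that none except the identity preserves every edge, so Aut(G) is trivial.

{e}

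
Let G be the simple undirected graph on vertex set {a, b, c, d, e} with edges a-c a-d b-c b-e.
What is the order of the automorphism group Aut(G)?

2

The degree sequence is [2, 2, 2, 1, 1]; the two degree-1 vertices d and e are the ends of a path, so G = P_5. A path has exactly one nontrivial symmetry — reversal — giving Aut(G) of order 2.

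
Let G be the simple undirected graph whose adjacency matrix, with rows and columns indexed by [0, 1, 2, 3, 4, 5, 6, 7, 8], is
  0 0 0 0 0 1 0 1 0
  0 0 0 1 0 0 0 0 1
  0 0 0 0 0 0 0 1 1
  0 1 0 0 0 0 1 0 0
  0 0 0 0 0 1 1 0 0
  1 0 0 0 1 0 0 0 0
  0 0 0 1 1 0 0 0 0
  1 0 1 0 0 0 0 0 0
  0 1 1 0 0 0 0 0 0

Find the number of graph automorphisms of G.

G is 2-regular and connected on 9 vertices, i.e. the cycle C_9. C_9 has 9 rotations and 9 reflections, so Aut(C_9) ≅ D_9 of order 18.

18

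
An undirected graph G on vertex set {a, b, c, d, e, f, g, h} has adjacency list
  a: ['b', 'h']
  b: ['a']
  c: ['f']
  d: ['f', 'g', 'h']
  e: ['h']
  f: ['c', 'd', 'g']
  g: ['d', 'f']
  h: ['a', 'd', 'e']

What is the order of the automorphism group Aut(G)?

1

The degree sequence is [2, 1, 1, 3, 1, 3, 2, 3]. Checking the degree-preserving permutations of the vertex set shows that none except the identity preserves every edge, so Aut(G) is trivial.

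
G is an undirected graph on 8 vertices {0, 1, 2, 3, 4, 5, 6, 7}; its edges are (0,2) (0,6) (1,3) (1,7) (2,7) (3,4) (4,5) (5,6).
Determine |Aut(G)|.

G is 2-regular and connected on 8 vertices, i.e. the cycle C_8. The automorphisms of the 8-cycle are exactly the symmetries of a regular 8-gon: the dihedral group D_8, |D_8| = 16.

16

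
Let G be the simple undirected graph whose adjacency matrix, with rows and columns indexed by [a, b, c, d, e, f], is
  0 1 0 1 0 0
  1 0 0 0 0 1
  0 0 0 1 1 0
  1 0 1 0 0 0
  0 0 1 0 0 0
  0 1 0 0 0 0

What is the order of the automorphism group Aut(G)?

The degree sequence is [2, 2, 2, 2, 1, 1]; the two degree-1 vertices e and f are the ends of a path, so G = P_6. The only nontrivial automorphism of a path is the end-to-end reflection, so Aut(G) ≅ Z_2.

2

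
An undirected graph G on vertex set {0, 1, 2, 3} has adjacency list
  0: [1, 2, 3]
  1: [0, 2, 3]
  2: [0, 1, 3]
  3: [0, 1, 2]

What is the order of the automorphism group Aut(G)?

Every vertex has degree 3, so G is the complete graph K_4. Any permutation of the 4 vertices preserves K_4, so Aut(K_4) = S_4 of order 4! = 24.

24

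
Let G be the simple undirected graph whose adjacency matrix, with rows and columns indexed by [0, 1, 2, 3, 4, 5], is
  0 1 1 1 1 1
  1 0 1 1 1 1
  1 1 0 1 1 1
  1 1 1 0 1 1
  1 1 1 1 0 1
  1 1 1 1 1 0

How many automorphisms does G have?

All 6 vertices are pairwise adjacent: G = K_6. Any permutation of the 6 vertices preserves K_6, so Aut(K_6) = S_6 of order 6! = 720.

720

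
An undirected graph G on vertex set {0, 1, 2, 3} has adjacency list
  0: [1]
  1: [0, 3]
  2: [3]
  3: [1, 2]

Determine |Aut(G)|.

The degree sequence is [1, 2, 1, 2]; the two degree-1 vertices 0 and 2 are the ends of a path, so G = P_4. The only nontrivial automorphism of a path is the end-to-end reflection, so Aut(G) ≅ Z_2.

2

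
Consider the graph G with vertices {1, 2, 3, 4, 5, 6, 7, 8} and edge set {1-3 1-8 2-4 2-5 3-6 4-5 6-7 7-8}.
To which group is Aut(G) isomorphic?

G has two connected components, {1, 3, 6, 7, 8} and {2, 4, 5}; each is 2-regular, so G = C_5 ⊔ C_3. No automorphism exchanges components of different sizes, hence Aut(G) is the direct product D_3 × D_5, order 60.

D_3 × D_5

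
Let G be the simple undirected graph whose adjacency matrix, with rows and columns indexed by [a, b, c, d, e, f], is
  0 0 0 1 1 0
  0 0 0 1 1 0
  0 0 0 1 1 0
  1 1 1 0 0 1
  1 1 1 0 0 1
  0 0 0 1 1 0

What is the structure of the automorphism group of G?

S_2 × S_4

The vertices split by degree into {d, e} (degree 4) and {a, b, c, f} (degree 2); every edge runs between the two parts, so G is the complete bipartite graph K_{2,4}. Automorphisms preserve the bipartition setwise (since the parts differ in size) and act as S_2 × S_4 within it; |Aut| = 48.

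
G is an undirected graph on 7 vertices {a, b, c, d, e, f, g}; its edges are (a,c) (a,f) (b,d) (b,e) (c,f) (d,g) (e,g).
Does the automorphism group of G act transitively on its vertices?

G has two connected components, {b, d, e, g} and {a, c, f}; each is 2-regular, so G = C_4 ⊔ C_3. The orbit of a under Aut(G) is {a, c, f}, which does not contain b, so G is not vertex-transitive.

No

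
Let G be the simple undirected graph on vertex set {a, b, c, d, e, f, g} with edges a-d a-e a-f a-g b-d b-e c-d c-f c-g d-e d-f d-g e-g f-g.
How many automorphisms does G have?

Degrees alone do not determine every vertex (e.g. a and e both have degree 4), but their neighbour-degree multisets differ: N(a) has degrees [4, 4, 5, 6] while N(e) has degrees [2, 4, 5, 6]. Repeating this refinement separates all vertices, so the only automorphism is the identity.

1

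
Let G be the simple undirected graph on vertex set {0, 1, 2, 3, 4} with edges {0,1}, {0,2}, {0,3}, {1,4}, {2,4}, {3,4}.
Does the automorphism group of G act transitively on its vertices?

No

Automorphisms preserve degree, but G has vertices of degree 2 and vertices of degree 3; no automorphism maps one to the other, so G is not vertex-transitive.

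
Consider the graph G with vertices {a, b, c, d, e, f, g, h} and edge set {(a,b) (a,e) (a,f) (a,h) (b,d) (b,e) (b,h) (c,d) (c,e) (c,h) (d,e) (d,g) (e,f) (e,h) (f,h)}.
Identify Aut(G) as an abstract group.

The degree sequence is [4, 4, 3, 4, 6, 3, 1, 5]. Checking the degree-preserving permutations of the vertex set shows that none except the identity preserves every edge, so Aut(G) is trivial.

{e}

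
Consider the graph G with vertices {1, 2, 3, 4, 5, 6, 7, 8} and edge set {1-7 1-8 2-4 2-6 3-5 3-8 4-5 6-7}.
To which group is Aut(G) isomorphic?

the dihedral group of order 16

G is 2-regular and connected on 8 vertices, i.e. the cycle C_8. The automorphisms of the 8-cycle are exactly the symmetries of a regular 8-gon: the dihedral group D_8, |D_8| = 16.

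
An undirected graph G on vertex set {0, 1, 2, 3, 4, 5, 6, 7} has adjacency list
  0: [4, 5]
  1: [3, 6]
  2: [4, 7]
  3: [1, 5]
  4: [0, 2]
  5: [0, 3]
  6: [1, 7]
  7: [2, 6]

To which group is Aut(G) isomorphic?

D_8

Every vertex has degree 2 and the graph is connected, so G is the 8-cycle C_8. C_8 has 8 rotations and 8 reflections, so Aut(C_8) ≅ D_8 of order 16.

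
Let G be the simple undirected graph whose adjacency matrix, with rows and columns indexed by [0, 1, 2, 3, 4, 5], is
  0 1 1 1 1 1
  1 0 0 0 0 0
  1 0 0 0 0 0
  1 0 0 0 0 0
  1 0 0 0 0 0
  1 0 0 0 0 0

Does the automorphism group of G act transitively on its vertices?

No

Vertex 0 is the only vertex of degree 5, so every automorphism fixes it; G is not vertex-transitive.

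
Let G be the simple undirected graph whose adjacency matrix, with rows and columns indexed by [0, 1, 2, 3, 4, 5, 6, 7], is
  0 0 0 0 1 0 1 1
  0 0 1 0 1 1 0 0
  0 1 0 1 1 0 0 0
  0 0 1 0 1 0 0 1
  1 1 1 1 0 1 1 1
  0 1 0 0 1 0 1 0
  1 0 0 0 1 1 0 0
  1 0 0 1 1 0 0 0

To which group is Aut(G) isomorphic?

Vertex 4 is the unique vertex of degree 7; the remaining 7 vertices each have degree 3 and induce a cycle, so G is the wheel on 8 vertices with hub 4. With the hub fixed, the remaining symmetry is that of the rim cycle C_7, giving the dihedral group D_7.

D_7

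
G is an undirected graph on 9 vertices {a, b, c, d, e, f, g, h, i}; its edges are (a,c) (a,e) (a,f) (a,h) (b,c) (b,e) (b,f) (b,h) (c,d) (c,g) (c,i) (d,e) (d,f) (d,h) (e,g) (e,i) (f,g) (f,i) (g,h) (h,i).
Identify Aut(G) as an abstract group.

S_4 × S_5

The vertices split by degree into {c, e, f, h} (degree 5) and {a, b, d, g, i} (degree 4); every edge runs between the two parts, so G is the complete bipartite graph K_{4,5}. Automorphisms preserve the bipartition setwise (since the parts differ in size) and act as S_4 × S_5 within it; |Aut| = 2880.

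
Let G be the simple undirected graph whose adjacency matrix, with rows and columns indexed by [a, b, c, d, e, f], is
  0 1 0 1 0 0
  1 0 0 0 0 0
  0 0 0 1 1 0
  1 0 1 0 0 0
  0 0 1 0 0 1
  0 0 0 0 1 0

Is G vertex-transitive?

No

Automorphisms preserve degree, but G has vertices of degree 1 and vertices of degree 2; no automorphism maps one to the other, so G is not vertex-transitive.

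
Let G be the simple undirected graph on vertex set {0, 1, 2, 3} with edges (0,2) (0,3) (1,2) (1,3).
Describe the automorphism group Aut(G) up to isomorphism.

D_4

G is 2-regular and bipartite on 2^2 = 4 vertices with girth 4; it is the hypercube graph Q_2. Aut(Q_2) consists of the signed permutations of the 2 coordinate axes: 2! permutations times 2^2 sign flips, so |Aut| = 2^2·2! = 8.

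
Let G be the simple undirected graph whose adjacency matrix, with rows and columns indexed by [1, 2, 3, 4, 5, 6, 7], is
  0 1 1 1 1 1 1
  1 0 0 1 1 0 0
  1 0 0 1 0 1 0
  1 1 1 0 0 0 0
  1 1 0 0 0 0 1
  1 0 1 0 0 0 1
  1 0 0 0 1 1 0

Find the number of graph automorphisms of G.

12

Vertex 1 is the unique vertex of degree 6; the remaining 6 vertices each have degree 3 and induce a cycle, so G is the wheel on 7 vertices with hub 1. Every automorphism fixes the hub and acts on the rim 6-cycle, so Aut(G) ≅ Aut(C_6) = D_6 of order 12.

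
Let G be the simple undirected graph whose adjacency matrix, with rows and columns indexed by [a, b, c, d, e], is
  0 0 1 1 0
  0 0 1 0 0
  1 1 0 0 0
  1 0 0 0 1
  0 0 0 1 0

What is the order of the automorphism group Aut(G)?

2

The degree sequence is [2, 1, 2, 2, 1]; the two degree-1 vertices b and e are the ends of a path, so G = P_5. The only nontrivial automorphism of a path is the end-to-end reflection, so Aut(G) ≅ Z_2.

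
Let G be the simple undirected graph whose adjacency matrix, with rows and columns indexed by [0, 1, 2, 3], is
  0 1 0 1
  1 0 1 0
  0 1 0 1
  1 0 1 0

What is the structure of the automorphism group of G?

G is 2-regular and bipartite on 2^2 = 4 vertices with girth 4; it is the hypercube graph Q_2. Aut(Q_2) consists of the signed permutations of the 2 coordinate axes: 2! permutations times 2^2 sign flips, so |Aut| = 2^2·2! = 8.

the dihedral group of order 8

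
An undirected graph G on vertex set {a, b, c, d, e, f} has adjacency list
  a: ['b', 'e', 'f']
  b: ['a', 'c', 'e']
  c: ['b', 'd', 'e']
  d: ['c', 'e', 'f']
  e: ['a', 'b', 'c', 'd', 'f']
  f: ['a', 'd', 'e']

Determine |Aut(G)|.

10

Vertex e is the unique vertex of degree 5; the remaining 5 vertices each have degree 3 and induce a cycle, so G is the wheel on 6 vertices with hub e. With the hub fixed, the remaining symmetry is that of the rim cycle C_5, giving the dihedral group D_5.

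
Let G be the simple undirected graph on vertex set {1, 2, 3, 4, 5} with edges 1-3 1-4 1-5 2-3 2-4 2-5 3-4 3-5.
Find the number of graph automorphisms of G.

8

Vertex 3 is the unique vertex of degree 4; the remaining 4 vertices each have degree 3 and induce a cycle, so G is the wheel on 5 vertices with hub 3. Every automorphism fixes the hub and acts on the rim 4-cycle, so Aut(G) ≅ Aut(C_4) = D_4 of order 8.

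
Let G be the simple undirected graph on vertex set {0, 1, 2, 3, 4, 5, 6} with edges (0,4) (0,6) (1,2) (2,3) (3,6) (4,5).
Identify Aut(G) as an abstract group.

The degree sequence is [2, 1, 2, 2, 2, 1, 2]; the two degree-1 vertices 1 and 5 are the ends of a path, so G = P_7. A path has exactly one nontrivial symmetry — reversal — giving Aut(G) of order 2.

C_2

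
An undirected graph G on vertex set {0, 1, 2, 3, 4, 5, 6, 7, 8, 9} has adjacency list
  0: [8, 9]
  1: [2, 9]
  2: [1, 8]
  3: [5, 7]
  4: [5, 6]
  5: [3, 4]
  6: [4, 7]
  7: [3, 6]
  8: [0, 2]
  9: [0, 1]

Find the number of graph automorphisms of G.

G has two connected components, {0, 1, 2, 8, 9} and {3, 4, 5, 6, 7}; each is 2-regular, so G = C_5 ⊔ C_5. Aut of a disjoint union of two copies of C_5 is the wreath product D_5 ≀ Z_2, of order 2·10² = 200.

200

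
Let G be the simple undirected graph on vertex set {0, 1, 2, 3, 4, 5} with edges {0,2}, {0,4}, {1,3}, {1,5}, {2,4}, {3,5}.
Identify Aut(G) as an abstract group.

G has two connected components, {0, 2, 4} and {1, 3, 5}; each is 2-regular, so G = C_3 ⊔ C_3. Aut of a disjoint union of two copies of C_3 is the wreath product D_3 ≀ Z_2, of order 2·6² = 72.

D_3 ≀ Z_2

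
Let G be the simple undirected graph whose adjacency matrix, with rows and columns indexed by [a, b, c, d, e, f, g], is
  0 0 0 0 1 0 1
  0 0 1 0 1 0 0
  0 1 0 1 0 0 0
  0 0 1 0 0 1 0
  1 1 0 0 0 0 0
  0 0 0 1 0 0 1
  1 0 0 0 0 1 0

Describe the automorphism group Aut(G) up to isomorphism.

Every vertex has degree 2 and the graph is connected, so G is the 7-cycle C_7. The automorphisms of the 7-cycle are exactly the symmetries of a regular 7-gon: the dihedral group D_7, |D_7| = 14.

the dihedral group of order 14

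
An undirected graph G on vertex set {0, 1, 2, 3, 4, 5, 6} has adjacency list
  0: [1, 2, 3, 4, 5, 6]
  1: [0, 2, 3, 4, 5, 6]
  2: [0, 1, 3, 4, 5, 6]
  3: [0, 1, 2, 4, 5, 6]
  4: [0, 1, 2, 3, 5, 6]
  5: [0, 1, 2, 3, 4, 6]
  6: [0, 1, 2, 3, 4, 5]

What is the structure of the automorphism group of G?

the symmetric group on 7 letters

All 7 vertices are pairwise adjacent: G = K_7. Any permutation of the 7 vertices preserves K_7, so Aut(K_7) = S_7 of order 7! = 5040.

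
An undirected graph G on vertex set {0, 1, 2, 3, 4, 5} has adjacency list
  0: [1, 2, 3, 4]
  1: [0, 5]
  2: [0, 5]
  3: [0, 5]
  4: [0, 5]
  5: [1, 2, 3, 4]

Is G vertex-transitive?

No

Automorphisms preserve degree, but G has vertices of degree 2 and vertices of degree 4; no automorphism maps one to the other, so G is not vertex-transitive.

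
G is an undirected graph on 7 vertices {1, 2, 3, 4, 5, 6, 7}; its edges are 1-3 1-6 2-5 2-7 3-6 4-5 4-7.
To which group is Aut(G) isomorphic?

D_3 × D_4

G has two connected components, {2, 4, 5, 7} and {1, 3, 6}; each is 2-regular, so G = C_4 ⊔ C_3. The components are non-isomorphic (different sizes), so Aut(G) = Aut(C_3) × Aut(C_4) = D_3 × D_4 of order 6·8 = 48.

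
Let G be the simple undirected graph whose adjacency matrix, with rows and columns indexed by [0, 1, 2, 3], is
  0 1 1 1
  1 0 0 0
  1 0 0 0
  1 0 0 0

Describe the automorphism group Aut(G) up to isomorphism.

the symmetric group on 3 letters

Vertex 0 has degree 3 and every other vertex has degree 1, so G is the star K_{1,3} with centre 0. Any automorphism fixes the centre and permutes the 3 leaves freely, so Aut(G) ≅ S_3 of order 3! = 6.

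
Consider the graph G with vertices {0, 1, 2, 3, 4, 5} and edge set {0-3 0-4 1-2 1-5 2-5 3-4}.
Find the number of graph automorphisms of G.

72

G has two connected components, {1, 2, 5} and {0, 3, 4}; each is 2-regular, so G = C_3 ⊔ C_3. With two isomorphic components, Aut(G) = Aut(C_3) ≀ S_2 = (D_3 × D_3) ⋊ Z_2: permute each cycle by D_3, then optionally swap the two cycles. Order 2·(2·3)² = 72.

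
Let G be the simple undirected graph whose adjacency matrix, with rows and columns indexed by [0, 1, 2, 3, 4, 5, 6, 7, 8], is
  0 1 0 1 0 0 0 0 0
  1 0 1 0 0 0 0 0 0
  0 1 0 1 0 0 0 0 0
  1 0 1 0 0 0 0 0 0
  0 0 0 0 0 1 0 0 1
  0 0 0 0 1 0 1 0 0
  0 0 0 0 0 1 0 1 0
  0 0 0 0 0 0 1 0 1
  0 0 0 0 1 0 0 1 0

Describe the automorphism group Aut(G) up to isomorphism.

G has two connected components, {4, 5, 6, 7, 8} and {0, 1, 2, 3}; each is 2-regular, so G = C_5 ⊔ C_4. No automorphism exchanges components of different sizes, hence Aut(G) is the direct product D_4 × D_5, order 80.

D_4 × D_5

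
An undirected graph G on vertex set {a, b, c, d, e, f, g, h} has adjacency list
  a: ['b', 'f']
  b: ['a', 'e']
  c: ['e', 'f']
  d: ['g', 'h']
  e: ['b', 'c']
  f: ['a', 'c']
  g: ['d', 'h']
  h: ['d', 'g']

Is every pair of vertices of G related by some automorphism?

No

G has two connected components, {a, b, c, e, f} and {d, g, h}; each is 2-regular, so G = C_5 ⊔ C_3. The orbit of a under Aut(G) is {a, b, c, e, f}, which does not contain d, so G is not vertex-transitive.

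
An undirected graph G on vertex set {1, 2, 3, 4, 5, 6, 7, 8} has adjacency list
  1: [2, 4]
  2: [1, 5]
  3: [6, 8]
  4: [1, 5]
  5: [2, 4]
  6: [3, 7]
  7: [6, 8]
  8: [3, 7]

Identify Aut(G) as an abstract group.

(D_4 × D_4) ⋊ Z_2

G has two connected components, {3, 6, 7, 8} and {1, 2, 4, 5}; each is 2-regular, so G = C_4 ⊔ C_4. Aut of a disjoint union of two copies of C_4 is the wreath product D_4 ≀ Z_2, of order 2·8² = 128.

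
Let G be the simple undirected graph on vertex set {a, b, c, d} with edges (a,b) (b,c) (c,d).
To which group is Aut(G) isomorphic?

C_2

The degree sequence is [1, 2, 2, 1]; the two degree-1 vertices a and d are the ends of a path, so G = P_4. A path has exactly one nontrivial symmetry — reversal — giving Aut(G) of order 2.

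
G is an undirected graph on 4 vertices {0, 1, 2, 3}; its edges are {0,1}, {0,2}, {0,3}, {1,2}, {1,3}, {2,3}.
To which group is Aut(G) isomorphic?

Every vertex has degree 3, so G is the complete graph K_4. Any permutation of the 4 vertices preserves K_4, so Aut(K_4) = S_4 of order 4! = 24.

S_4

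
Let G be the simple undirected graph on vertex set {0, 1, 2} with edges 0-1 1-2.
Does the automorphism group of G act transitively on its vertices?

No

Vertex 1 is the only vertex of degree 2, so every automorphism fixes it; G is not vertex-transitive.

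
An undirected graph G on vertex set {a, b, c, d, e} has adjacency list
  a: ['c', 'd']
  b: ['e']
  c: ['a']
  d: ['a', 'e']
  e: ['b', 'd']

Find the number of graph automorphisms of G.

2

The degree sequence is [2, 1, 1, 2, 2]; the two degree-1 vertices b and c are the ends of a path, so G = P_5. A path has exactly one nontrivial symmetry — reversal — giving Aut(G) of order 2.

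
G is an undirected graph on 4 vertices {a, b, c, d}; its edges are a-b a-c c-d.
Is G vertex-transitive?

Automorphisms preserve degree, but G has vertices of degree 1 and vertices of degree 2; no automorphism maps one to the other, so G is not vertex-transitive.

No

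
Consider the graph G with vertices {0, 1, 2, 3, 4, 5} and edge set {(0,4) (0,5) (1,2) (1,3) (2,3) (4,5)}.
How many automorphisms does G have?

G has two connected components, {0, 4, 5} and {1, 2, 3}; each is 2-regular, so G = C_3 ⊔ C_3. Aut of a disjoint union of two copies of C_3 is the wreath product D_3 ≀ Z_2, of order 2·6² = 72.

72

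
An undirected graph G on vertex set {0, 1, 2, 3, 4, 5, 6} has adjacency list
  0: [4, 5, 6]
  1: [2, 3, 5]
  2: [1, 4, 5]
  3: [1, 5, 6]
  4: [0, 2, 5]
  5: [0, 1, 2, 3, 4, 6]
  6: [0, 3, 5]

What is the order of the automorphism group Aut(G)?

12

Vertex 5 is the unique vertex of degree 6; the remaining 6 vertices each have degree 3 and induce a cycle, so G is the wheel on 7 vertices with hub 5. With the hub fixed, the remaining symmetry is that of the rim cycle C_6, giving the dihedral group D_6.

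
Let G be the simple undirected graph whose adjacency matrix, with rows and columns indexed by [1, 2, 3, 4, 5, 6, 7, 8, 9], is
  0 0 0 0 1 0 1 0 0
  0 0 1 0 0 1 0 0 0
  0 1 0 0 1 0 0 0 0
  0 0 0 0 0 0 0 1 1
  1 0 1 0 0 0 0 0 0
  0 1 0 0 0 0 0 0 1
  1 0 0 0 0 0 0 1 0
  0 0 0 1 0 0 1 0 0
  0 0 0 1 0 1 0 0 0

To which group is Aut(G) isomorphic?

the dihedral group of order 18

G is 2-regular and connected on 9 vertices, i.e. the cycle C_9. The automorphisms of the 9-cycle are exactly the symmetries of a regular 9-gon: the dihedral group D_9, |D_9| = 18.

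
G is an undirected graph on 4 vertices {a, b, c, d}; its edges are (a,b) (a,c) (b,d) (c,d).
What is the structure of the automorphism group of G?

D_4

G is 2-regular and bipartite on 2^2 = 4 vertices with girth 4; it is the hypercube graph Q_2. The symmetry group of the 2-cube is the hyperoctahedral group B_2 = Z_2 ≀ S_2, of order 2^2·2! = 8.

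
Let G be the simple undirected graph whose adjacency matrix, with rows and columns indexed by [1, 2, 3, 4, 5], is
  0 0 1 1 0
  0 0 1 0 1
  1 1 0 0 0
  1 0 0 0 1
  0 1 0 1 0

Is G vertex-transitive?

Yes

G is 2-regular and connected on 5 vertices, i.e. the cycle C_5. The automorphisms of the 5-cycle are exactly the symmetries of a regular 5-gon: the dihedral group D_5, |D_5| = 10. Under this action every vertex can be carried to every other, so G is vertex-transitive.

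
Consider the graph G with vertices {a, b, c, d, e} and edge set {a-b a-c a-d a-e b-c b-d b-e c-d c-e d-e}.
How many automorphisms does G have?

120

Every vertex has degree 4, so G is the complete graph K_5. Any permutation of the 5 vertices preserves K_5, so Aut(K_5) = S_5 of order 5! = 120.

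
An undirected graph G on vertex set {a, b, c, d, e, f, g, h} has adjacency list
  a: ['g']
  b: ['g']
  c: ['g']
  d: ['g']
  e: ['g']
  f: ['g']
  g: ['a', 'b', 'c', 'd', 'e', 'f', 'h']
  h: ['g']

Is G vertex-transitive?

Vertex g is the only vertex of degree 7, so every automorphism fixes it; G is not vertex-transitive.

No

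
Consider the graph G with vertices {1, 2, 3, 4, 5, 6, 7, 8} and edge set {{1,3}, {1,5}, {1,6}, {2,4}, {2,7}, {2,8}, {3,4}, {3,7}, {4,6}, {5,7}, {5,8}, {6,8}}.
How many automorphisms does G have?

G is 3-regular and bipartite on 2^3 = 8 vertices with girth 4; it is the hypercube graph Q_3. The symmetry group of the 3-cube is the hyperoctahedral group B_3 = Z_2 ≀ S_3, of order 2^3·3! = 48.

48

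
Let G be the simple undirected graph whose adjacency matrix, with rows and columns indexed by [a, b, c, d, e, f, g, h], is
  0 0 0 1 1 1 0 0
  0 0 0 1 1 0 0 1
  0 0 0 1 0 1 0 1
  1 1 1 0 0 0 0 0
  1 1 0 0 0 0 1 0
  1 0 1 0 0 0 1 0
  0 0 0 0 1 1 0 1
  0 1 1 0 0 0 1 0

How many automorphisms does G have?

48

G is 3-regular and bipartite on 2^3 = 8 vertices with girth 4; it is the hypercube graph Q_3. Aut(Q_3) consists of the signed permutations of the 3 coordinate axes: 3! permutations times 2^3 sign flips, so |Aut| = 2^3·3! = 48.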